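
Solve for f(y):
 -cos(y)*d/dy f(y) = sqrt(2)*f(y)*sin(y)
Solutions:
 f(y) = C1*cos(y)^(sqrt(2))


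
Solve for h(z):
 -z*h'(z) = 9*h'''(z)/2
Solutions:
 h(z) = C1 + Integral(C2*airyai(-6^(1/3)*z/3) + C3*airybi(-6^(1/3)*z/3), z)


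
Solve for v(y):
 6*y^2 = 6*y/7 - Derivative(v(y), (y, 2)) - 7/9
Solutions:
 v(y) = C1 + C2*y - y^4/2 + y^3/7 - 7*y^2/18


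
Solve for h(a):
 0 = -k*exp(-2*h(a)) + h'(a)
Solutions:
 h(a) = log(-sqrt(C1 + 2*a*k))
 h(a) = log(C1 + 2*a*k)/2


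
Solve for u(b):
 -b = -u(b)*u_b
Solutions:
 u(b) = -sqrt(C1 + b^2)
 u(b) = sqrt(C1 + b^2)


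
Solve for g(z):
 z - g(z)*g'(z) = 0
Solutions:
 g(z) = -sqrt(C1 + z^2)
 g(z) = sqrt(C1 + z^2)


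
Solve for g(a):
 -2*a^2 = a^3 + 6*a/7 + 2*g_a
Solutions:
 g(a) = C1 - a^4/8 - a^3/3 - 3*a^2/14


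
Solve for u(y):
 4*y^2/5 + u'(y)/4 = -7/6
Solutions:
 u(y) = C1 - 16*y^3/15 - 14*y/3


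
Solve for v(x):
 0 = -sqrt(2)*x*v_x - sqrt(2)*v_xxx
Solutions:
 v(x) = C1 + Integral(C2*airyai(-x) + C3*airybi(-x), x)


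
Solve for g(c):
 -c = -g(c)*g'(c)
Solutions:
 g(c) = -sqrt(C1 + c^2)
 g(c) = sqrt(C1 + c^2)


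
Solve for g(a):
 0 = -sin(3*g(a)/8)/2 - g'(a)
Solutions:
 a/2 + 4*log(cos(3*g(a)/8) - 1)/3 - 4*log(cos(3*g(a)/8) + 1)/3 = C1


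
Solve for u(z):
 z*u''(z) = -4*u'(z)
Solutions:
 u(z) = C1 + C2/z^3


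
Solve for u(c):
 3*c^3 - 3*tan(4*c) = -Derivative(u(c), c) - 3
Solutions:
 u(c) = C1 - 3*c^4/4 - 3*c - 3*log(cos(4*c))/4


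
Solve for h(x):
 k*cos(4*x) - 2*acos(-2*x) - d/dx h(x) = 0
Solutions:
 h(x) = C1 + k*sin(4*x)/4 - 2*x*acos(-2*x) - sqrt(1 - 4*x^2)


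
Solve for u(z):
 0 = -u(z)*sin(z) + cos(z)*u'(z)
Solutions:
 u(z) = C1/cos(z)


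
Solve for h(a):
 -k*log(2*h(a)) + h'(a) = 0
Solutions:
 Integral(1/(log(_y) + log(2)), (_y, h(a))) = C1 + a*k


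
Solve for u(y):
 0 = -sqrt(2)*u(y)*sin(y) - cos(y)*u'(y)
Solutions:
 u(y) = C1*cos(y)^(sqrt(2))


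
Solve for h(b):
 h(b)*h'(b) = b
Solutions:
 h(b) = -sqrt(C1 + b^2)
 h(b) = sqrt(C1 + b^2)


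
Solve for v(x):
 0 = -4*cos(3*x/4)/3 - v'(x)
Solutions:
 v(x) = C1 - 16*sin(3*x/4)/9


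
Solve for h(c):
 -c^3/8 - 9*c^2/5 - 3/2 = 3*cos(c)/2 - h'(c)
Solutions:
 h(c) = C1 + c^4/32 + 3*c^3/5 + 3*c/2 + 3*sin(c)/2


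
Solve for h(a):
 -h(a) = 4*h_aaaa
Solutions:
 h(a) = (C1*sin(a/2) + C2*cos(a/2))*exp(-a/2) + (C3*sin(a/2) + C4*cos(a/2))*exp(a/2)


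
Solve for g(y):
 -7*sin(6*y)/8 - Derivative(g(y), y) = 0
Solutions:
 g(y) = C1 + 7*cos(6*y)/48


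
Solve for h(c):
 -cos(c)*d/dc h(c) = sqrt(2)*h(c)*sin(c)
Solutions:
 h(c) = C1*cos(c)^(sqrt(2))


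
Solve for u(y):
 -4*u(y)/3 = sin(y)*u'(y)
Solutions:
 u(y) = C1*(cos(y) + 1)^(2/3)/(cos(y) - 1)^(2/3)


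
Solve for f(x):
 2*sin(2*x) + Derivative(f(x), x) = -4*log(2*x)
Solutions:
 f(x) = C1 - 4*x*log(x) - 4*x*log(2) + 4*x + cos(2*x)


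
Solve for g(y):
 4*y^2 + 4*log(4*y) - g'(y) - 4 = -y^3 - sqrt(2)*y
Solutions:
 g(y) = C1 + y^4/4 + 4*y^3/3 + sqrt(2)*y^2/2 + 4*y*log(y) - 8*y + y*log(256)


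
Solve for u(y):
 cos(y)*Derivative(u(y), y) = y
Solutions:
 u(y) = C1 + Integral(y/cos(y), y)


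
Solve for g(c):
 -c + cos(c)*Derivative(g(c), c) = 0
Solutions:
 g(c) = C1 + Integral(c/cos(c), c)


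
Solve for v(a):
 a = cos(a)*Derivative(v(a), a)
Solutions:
 v(a) = C1 + Integral(a/cos(a), a)


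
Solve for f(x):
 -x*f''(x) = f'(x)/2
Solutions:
 f(x) = C1 + C2*sqrt(x)


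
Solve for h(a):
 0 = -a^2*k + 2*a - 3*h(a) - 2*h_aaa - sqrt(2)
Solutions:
 h(a) = C3*exp(-2^(2/3)*3^(1/3)*a/2) - a^2*k/3 + 2*a/3 + (C1*sin(2^(2/3)*3^(5/6)*a/4) + C2*cos(2^(2/3)*3^(5/6)*a/4))*exp(2^(2/3)*3^(1/3)*a/4) - sqrt(2)/3


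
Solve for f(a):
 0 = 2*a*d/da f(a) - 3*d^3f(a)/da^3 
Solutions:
 f(a) = C1 + Integral(C2*airyai(2^(1/3)*3^(2/3)*a/3) + C3*airybi(2^(1/3)*3^(2/3)*a/3), a)


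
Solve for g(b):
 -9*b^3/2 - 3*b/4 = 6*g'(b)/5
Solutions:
 g(b) = C1 - 15*b^4/16 - 5*b^2/16


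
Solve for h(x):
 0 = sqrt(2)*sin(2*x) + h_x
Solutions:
 h(x) = C1 + sqrt(2)*cos(2*x)/2


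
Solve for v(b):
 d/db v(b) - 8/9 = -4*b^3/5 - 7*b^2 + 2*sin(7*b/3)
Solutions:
 v(b) = C1 - b^4/5 - 7*b^3/3 + 8*b/9 - 6*cos(7*b/3)/7


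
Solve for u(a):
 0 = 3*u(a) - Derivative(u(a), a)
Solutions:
 u(a) = C1*exp(3*a)


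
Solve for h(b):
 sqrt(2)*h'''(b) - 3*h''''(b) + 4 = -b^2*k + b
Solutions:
 h(b) = C1 + C2*b + C3*b^2 + C4*exp(sqrt(2)*b/3) - sqrt(2)*b^5*k/120 + b^4*(-6*k + sqrt(2))/48 + b^3*(-9*sqrt(2)*k - 4*sqrt(2) + 3)/12


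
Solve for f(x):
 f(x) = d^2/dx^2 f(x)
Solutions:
 f(x) = C1*exp(-x) + C2*exp(x)


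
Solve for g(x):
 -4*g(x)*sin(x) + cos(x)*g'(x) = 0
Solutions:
 g(x) = C1/cos(x)^4


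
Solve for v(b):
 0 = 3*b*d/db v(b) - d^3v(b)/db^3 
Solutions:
 v(b) = C1 + Integral(C2*airyai(3^(1/3)*b) + C3*airybi(3^(1/3)*b), b)


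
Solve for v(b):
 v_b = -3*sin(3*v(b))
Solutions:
 v(b) = -acos((-C1 - exp(18*b))/(C1 - exp(18*b)))/3 + 2*pi/3
 v(b) = acos((-C1 - exp(18*b))/(C1 - exp(18*b)))/3


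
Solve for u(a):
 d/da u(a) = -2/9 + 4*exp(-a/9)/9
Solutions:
 u(a) = C1 - 2*a/9 - 4*exp(-a/9)


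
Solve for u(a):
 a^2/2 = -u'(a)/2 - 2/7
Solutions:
 u(a) = C1 - a^3/3 - 4*a/7


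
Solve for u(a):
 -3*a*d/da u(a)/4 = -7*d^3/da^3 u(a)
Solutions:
 u(a) = C1 + Integral(C2*airyai(294^(1/3)*a/14) + C3*airybi(294^(1/3)*a/14), a)


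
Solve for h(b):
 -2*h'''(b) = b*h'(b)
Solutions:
 h(b) = C1 + Integral(C2*airyai(-2^(2/3)*b/2) + C3*airybi(-2^(2/3)*b/2), b)


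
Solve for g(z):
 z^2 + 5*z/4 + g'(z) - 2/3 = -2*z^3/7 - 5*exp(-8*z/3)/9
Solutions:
 g(z) = C1 - z^4/14 - z^3/3 - 5*z^2/8 + 2*z/3 + 5*exp(-8*z/3)/24


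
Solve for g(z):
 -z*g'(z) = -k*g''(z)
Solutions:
 g(z) = C1 + C2*erf(sqrt(2)*z*sqrt(-1/k)/2)/sqrt(-1/k)


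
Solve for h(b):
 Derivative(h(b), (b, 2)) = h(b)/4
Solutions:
 h(b) = C1*exp(-b/2) + C2*exp(b/2)


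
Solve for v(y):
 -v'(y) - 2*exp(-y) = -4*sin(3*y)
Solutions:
 v(y) = C1 - 4*cos(3*y)/3 + 2*exp(-y)


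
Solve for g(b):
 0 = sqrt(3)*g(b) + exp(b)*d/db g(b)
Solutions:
 g(b) = C1*exp(sqrt(3)*exp(-b))


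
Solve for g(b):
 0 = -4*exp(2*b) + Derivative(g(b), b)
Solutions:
 g(b) = C1 + 2*exp(2*b)


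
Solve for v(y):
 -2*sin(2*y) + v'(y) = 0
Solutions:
 v(y) = C1 - cos(2*y)


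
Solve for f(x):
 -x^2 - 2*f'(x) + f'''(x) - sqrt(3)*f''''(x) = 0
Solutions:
 f(x) = C1 + C2*exp(x*((sqrt(237) + 80*sqrt(3)/9)^(-1/3) + 2*sqrt(3) + 3*(sqrt(237) + 80*sqrt(3)/9)^(1/3))/18)*sin(sqrt(3)*x*(-3*(sqrt(237) + 80*sqrt(3)/9)^(1/3) + (sqrt(237) + 80*sqrt(3)/9)^(-1/3))/18) + C3*exp(x*((sqrt(237) + 80*sqrt(3)/9)^(-1/3) + 2*sqrt(3) + 3*(sqrt(237) + 80*sqrt(3)/9)^(1/3))/18)*cos(sqrt(3)*x*(-3*(sqrt(237) + 80*sqrt(3)/9)^(1/3) + (sqrt(237) + 80*sqrt(3)/9)^(-1/3))/18) + C4*exp(x*(-3*(sqrt(237) + 80*sqrt(3)/9)^(1/3) - 1/(sqrt(237) + 80*sqrt(3)/9)^(1/3) + sqrt(3))/9) - x^3/6 - x/2


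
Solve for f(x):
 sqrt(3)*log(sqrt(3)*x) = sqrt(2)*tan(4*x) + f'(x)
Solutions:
 f(x) = C1 + sqrt(3)*x*(log(x) - 1) + sqrt(3)*x*log(3)/2 + sqrt(2)*log(cos(4*x))/4


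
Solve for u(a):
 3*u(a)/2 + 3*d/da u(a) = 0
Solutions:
 u(a) = C1*exp(-a/2)


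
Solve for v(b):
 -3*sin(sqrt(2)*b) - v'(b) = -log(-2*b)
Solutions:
 v(b) = C1 + b*log(-b) - b + b*log(2) + 3*sqrt(2)*cos(sqrt(2)*b)/2


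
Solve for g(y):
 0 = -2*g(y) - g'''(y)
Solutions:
 g(y) = C3*exp(-2^(1/3)*y) + (C1*sin(2^(1/3)*sqrt(3)*y/2) + C2*cos(2^(1/3)*sqrt(3)*y/2))*exp(2^(1/3)*y/2)


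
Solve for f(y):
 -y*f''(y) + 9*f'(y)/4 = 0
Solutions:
 f(y) = C1 + C2*y^(13/4)


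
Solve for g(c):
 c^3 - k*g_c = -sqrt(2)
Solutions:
 g(c) = C1 + c^4/(4*k) + sqrt(2)*c/k


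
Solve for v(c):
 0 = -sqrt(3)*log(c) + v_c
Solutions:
 v(c) = C1 + sqrt(3)*c*log(c) - sqrt(3)*c


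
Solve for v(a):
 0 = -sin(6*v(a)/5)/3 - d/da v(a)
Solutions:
 a/3 + 5*log(cos(6*v(a)/5) - 1)/12 - 5*log(cos(6*v(a)/5) + 1)/12 = C1


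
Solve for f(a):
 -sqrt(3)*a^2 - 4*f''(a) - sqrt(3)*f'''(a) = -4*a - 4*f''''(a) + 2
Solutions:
 f(a) = C1 + C2*a + C3*exp(a*(sqrt(3) + sqrt(67))/8) + C4*exp(a*(-sqrt(67) + sqrt(3))/8) - sqrt(3)*a^4/48 + 11*a^3/48 + a^2*(-27*sqrt(3) - 16)/64


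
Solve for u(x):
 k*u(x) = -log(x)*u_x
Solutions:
 u(x) = C1*exp(-k*li(x))


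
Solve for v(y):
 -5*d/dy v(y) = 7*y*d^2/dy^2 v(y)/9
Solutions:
 v(y) = C1 + C2/y^(38/7)


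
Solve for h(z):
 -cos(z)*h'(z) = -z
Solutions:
 h(z) = C1 + Integral(z/cos(z), z)


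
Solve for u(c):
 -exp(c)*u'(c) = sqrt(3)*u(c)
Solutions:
 u(c) = C1*exp(sqrt(3)*exp(-c))


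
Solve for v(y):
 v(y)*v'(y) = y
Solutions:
 v(y) = -sqrt(C1 + y^2)
 v(y) = sqrt(C1 + y^2)


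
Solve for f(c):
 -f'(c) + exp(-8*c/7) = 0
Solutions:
 f(c) = C1 - 7*exp(-8*c/7)/8


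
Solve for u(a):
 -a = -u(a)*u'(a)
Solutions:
 u(a) = -sqrt(C1 + a^2)
 u(a) = sqrt(C1 + a^2)


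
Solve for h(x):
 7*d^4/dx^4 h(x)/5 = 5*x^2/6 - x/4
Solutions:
 h(x) = C1 + C2*x + C3*x^2 + C4*x^3 + 5*x^6/3024 - x^5/672


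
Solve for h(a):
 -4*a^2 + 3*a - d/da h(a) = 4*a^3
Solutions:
 h(a) = C1 - a^4 - 4*a^3/3 + 3*a^2/2


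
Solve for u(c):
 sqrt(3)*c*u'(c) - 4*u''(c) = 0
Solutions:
 u(c) = C1 + C2*erfi(sqrt(2)*3^(1/4)*c/4)


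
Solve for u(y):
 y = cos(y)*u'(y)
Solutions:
 u(y) = C1 + Integral(y/cos(y), y)


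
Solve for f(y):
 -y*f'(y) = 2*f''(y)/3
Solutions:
 f(y) = C1 + C2*erf(sqrt(3)*y/2)


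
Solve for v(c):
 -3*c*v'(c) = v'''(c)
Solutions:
 v(c) = C1 + Integral(C2*airyai(-3^(1/3)*c) + C3*airybi(-3^(1/3)*c), c)


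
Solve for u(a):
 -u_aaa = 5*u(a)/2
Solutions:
 u(a) = C3*exp(-2^(2/3)*5^(1/3)*a/2) + (C1*sin(2^(2/3)*sqrt(3)*5^(1/3)*a/4) + C2*cos(2^(2/3)*sqrt(3)*5^(1/3)*a/4))*exp(2^(2/3)*5^(1/3)*a/4)


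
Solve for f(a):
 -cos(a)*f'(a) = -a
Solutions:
 f(a) = C1 + Integral(a/cos(a), a)


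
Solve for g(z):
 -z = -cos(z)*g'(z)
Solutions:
 g(z) = C1 + Integral(z/cos(z), z)


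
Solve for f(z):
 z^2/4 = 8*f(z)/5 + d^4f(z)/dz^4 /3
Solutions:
 f(z) = 5*z^2/32 + (C1*sin(5^(3/4)*6^(1/4)*z/5) + C2*cos(5^(3/4)*6^(1/4)*z/5))*exp(-5^(3/4)*6^(1/4)*z/5) + (C3*sin(5^(3/4)*6^(1/4)*z/5) + C4*cos(5^(3/4)*6^(1/4)*z/5))*exp(5^(3/4)*6^(1/4)*z/5)


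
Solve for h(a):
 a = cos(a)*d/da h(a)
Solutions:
 h(a) = C1 + Integral(a/cos(a), a)


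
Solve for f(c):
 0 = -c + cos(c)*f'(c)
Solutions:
 f(c) = C1 + Integral(c/cos(c), c)


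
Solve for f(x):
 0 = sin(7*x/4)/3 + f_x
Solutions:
 f(x) = C1 + 4*cos(7*x/4)/21


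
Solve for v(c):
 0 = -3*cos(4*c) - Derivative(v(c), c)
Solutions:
 v(c) = C1 - 3*sin(4*c)/4


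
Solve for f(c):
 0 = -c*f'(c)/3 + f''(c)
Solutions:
 f(c) = C1 + C2*erfi(sqrt(6)*c/6)


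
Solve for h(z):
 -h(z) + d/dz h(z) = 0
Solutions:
 h(z) = C1*exp(z)


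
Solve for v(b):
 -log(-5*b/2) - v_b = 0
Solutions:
 v(b) = C1 - b*log(-b) + b*(-log(5) + log(2) + 1)


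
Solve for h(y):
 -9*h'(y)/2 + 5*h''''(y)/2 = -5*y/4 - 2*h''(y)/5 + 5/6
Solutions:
 h(y) = C1 + C2*exp(-y*(-8*18^(1/3)/(2025 + sqrt(4101393))^(1/3) + 12^(1/3)*(2025 + sqrt(4101393))^(1/3))/60)*sin(2^(1/3)*3^(1/6)*y*(24/(2025 + sqrt(4101393))^(1/3) + 2^(1/3)*3^(2/3)*(2025 + sqrt(4101393))^(1/3))/60) + C3*exp(-y*(-8*18^(1/3)/(2025 + sqrt(4101393))^(1/3) + 12^(1/3)*(2025 + sqrt(4101393))^(1/3))/60)*cos(2^(1/3)*3^(1/6)*y*(24/(2025 + sqrt(4101393))^(1/3) + 2^(1/3)*3^(2/3)*(2025 + sqrt(4101393))^(1/3))/60) + C4*exp(y*(-8*18^(1/3)/(2025 + sqrt(4101393))^(1/3) + 12^(1/3)*(2025 + sqrt(4101393))^(1/3))/30) + 5*y^2/36 - 13*y/81


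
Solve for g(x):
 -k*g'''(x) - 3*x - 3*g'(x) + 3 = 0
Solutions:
 g(x) = C1 + C2*exp(-sqrt(3)*x*sqrt(-1/k)) + C3*exp(sqrt(3)*x*sqrt(-1/k)) - x^2/2 + x


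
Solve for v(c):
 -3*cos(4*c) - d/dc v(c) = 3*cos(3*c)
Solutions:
 v(c) = C1 - sin(3*c) - 3*sin(4*c)/4


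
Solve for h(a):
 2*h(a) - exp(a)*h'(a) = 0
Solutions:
 h(a) = C1*exp(-2*exp(-a))


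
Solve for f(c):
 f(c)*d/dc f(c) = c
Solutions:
 f(c) = -sqrt(C1 + c^2)
 f(c) = sqrt(C1 + c^2)


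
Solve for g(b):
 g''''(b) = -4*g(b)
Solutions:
 g(b) = (C1*sin(b) + C2*cos(b))*exp(-b) + (C3*sin(b) + C4*cos(b))*exp(b)


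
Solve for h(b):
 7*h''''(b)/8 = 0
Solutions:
 h(b) = C1 + C2*b + C3*b^2 + C4*b^3


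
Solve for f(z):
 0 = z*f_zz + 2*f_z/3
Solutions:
 f(z) = C1 + C2*z^(1/3)


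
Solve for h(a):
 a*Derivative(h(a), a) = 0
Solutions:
 h(a) = C1


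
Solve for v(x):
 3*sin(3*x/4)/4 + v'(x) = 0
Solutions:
 v(x) = C1 + cos(3*x/4)


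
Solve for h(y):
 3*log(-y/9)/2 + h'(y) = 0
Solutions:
 h(y) = C1 - 3*y*log(-y)/2 + y*(3/2 + 3*log(3))


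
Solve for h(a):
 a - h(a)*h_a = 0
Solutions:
 h(a) = -sqrt(C1 + a^2)
 h(a) = sqrt(C1 + a^2)


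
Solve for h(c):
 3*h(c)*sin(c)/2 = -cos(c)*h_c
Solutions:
 h(c) = C1*cos(c)^(3/2)


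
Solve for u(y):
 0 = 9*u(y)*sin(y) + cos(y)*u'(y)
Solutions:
 u(y) = C1*cos(y)^9


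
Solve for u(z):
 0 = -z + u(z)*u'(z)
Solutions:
 u(z) = -sqrt(C1 + z^2)
 u(z) = sqrt(C1 + z^2)


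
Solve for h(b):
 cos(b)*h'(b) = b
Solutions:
 h(b) = C1 + Integral(b/cos(b), b)


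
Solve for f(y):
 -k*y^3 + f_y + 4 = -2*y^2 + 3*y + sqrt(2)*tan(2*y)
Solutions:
 f(y) = C1 + k*y^4/4 - 2*y^3/3 + 3*y^2/2 - 4*y - sqrt(2)*log(cos(2*y))/2


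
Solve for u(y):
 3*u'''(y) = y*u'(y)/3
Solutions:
 u(y) = C1 + Integral(C2*airyai(3^(1/3)*y/3) + C3*airybi(3^(1/3)*y/3), y)


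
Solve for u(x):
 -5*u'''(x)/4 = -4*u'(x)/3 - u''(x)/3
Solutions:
 u(x) = C1 + C2*exp(2*x*(1 - sqrt(61))/15) + C3*exp(2*x*(1 + sqrt(61))/15)


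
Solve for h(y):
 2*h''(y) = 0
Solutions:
 h(y) = C1 + C2*y


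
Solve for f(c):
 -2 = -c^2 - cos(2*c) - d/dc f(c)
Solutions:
 f(c) = C1 - c^3/3 + 2*c - sin(2*c)/2


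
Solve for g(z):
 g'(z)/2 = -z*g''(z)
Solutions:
 g(z) = C1 + C2*sqrt(z)


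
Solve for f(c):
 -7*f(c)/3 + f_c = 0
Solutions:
 f(c) = C1*exp(7*c/3)


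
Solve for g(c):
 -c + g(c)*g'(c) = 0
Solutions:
 g(c) = -sqrt(C1 + c^2)
 g(c) = sqrt(C1 + c^2)


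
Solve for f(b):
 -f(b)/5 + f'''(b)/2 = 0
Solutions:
 f(b) = C3*exp(2^(1/3)*5^(2/3)*b/5) + (C1*sin(2^(1/3)*sqrt(3)*5^(2/3)*b/10) + C2*cos(2^(1/3)*sqrt(3)*5^(2/3)*b/10))*exp(-2^(1/3)*5^(2/3)*b/10)


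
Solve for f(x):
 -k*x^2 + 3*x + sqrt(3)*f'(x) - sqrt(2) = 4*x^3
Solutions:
 f(x) = C1 + sqrt(3)*k*x^3/9 + sqrt(3)*x^4/3 - sqrt(3)*x^2/2 + sqrt(6)*x/3


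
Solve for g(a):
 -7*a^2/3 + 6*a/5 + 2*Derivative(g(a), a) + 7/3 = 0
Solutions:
 g(a) = C1 + 7*a^3/18 - 3*a^2/10 - 7*a/6


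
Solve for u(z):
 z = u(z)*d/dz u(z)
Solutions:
 u(z) = -sqrt(C1 + z^2)
 u(z) = sqrt(C1 + z^2)


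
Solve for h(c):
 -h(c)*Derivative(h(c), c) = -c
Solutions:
 h(c) = -sqrt(C1 + c^2)
 h(c) = sqrt(C1 + c^2)


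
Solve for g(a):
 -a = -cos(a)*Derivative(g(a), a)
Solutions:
 g(a) = C1 + Integral(a/cos(a), a)


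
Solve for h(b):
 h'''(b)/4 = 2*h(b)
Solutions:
 h(b) = C3*exp(2*b) + (C1*sin(sqrt(3)*b) + C2*cos(sqrt(3)*b))*exp(-b)


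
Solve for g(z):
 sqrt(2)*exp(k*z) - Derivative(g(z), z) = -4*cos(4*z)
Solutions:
 g(z) = C1 + sin(4*z) + sqrt(2)*exp(k*z)/k


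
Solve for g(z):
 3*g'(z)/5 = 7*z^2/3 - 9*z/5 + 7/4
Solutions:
 g(z) = C1 + 35*z^3/27 - 3*z^2/2 + 35*z/12


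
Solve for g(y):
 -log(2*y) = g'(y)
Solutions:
 g(y) = C1 - y*log(y) - y*log(2) + y


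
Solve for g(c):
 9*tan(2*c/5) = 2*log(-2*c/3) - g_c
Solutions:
 g(c) = C1 + 2*c*log(-c) - 2*c*log(3) - 2*c + 2*c*log(2) + 45*log(cos(2*c/5))/2


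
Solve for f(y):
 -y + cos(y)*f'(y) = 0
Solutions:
 f(y) = C1 + Integral(y/cos(y), y)


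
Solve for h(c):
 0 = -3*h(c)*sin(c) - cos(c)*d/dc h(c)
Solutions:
 h(c) = C1*cos(c)^3


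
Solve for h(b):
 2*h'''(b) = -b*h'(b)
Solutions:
 h(b) = C1 + Integral(C2*airyai(-2^(2/3)*b/2) + C3*airybi(-2^(2/3)*b/2), b)


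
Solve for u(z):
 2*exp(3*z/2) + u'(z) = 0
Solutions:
 u(z) = C1 - 4*exp(3*z/2)/3


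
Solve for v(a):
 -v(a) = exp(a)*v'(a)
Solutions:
 v(a) = C1*exp(exp(-a))


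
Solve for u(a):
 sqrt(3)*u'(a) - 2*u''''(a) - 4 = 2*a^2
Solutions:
 u(a) = C1 + C4*exp(2^(2/3)*3^(1/6)*a/2) + 2*sqrt(3)*a^3/9 + 4*sqrt(3)*a/3 + (C2*sin(6^(2/3)*a/4) + C3*cos(6^(2/3)*a/4))*exp(-2^(2/3)*3^(1/6)*a/4)


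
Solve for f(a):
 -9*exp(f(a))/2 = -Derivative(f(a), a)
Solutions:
 f(a) = log(-1/(C1 + 9*a)) + log(2)


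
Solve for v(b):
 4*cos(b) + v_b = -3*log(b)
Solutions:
 v(b) = C1 - 3*b*log(b) + 3*b - 4*sin(b)


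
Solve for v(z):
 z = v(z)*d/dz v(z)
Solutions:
 v(z) = -sqrt(C1 + z^2)
 v(z) = sqrt(C1 + z^2)


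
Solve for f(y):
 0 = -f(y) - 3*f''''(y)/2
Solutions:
 f(y) = (C1*sin(6^(3/4)*y/6) + C2*cos(6^(3/4)*y/6))*exp(-6^(3/4)*y/6) + (C3*sin(6^(3/4)*y/6) + C4*cos(6^(3/4)*y/6))*exp(6^(3/4)*y/6)


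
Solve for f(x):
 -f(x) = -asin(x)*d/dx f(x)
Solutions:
 f(x) = C1*exp(Integral(1/asin(x), x))


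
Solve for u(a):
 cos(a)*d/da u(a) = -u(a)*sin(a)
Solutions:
 u(a) = C1*cos(a)


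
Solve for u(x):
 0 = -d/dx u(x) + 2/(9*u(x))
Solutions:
 u(x) = -sqrt(C1 + 4*x)/3
 u(x) = sqrt(C1 + 4*x)/3


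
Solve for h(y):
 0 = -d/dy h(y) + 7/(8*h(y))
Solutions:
 h(y) = -sqrt(C1 + 7*y)/2
 h(y) = sqrt(C1 + 7*y)/2


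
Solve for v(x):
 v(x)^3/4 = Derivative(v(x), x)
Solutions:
 v(x) = -sqrt(2)*sqrt(-1/(C1 + x))
 v(x) = sqrt(2)*sqrt(-1/(C1 + x))


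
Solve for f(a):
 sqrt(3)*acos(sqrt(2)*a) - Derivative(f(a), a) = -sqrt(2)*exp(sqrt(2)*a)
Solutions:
 f(a) = C1 + sqrt(3)*(a*acos(sqrt(2)*a) - sqrt(2)*sqrt(1 - 2*a^2)/2) + exp(sqrt(2)*a)


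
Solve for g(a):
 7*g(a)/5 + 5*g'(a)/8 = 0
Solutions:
 g(a) = C1*exp(-56*a/25)


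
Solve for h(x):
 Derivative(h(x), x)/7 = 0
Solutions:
 h(x) = C1


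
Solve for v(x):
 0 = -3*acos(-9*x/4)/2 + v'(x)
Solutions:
 v(x) = C1 + 3*x*acos(-9*x/4)/2 + sqrt(16 - 81*x^2)/6


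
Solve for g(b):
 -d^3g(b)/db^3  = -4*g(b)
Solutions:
 g(b) = C3*exp(2^(2/3)*b) + (C1*sin(2^(2/3)*sqrt(3)*b/2) + C2*cos(2^(2/3)*sqrt(3)*b/2))*exp(-2^(2/3)*b/2)


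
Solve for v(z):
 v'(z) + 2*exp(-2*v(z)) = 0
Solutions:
 v(z) = log(-sqrt(C1 - 4*z))
 v(z) = log(C1 - 4*z)/2


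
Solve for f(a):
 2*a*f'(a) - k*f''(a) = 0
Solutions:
 f(a) = C1 + C2*erf(a*sqrt(-1/k))/sqrt(-1/k)


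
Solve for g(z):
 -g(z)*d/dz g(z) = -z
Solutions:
 g(z) = -sqrt(C1 + z^2)
 g(z) = sqrt(C1 + z^2)


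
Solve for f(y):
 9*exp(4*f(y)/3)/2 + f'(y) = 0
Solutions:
 f(y) = 3*log(-(1/(C1 + 18*y))^(1/4)) + 3*log(3)/4
 f(y) = 3*log(1/(C1 + 18*y))/4 + 3*log(3)/4
 f(y) = 3*log(-I*(1/(C1 + 18*y))^(1/4)) + 3*log(3)/4
 f(y) = 3*log(I*(1/(C1 + 18*y))^(1/4)) + 3*log(3)/4


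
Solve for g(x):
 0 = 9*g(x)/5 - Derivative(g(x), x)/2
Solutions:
 g(x) = C1*exp(18*x/5)


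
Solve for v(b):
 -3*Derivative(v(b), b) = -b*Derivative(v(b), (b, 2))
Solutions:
 v(b) = C1 + C2*b^4


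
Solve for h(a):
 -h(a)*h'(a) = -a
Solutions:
 h(a) = -sqrt(C1 + a^2)
 h(a) = sqrt(C1 + a^2)


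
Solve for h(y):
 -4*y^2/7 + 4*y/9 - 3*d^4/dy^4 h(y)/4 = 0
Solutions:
 h(y) = C1 + C2*y + C3*y^2 + C4*y^3 - 2*y^6/945 + 2*y^5/405


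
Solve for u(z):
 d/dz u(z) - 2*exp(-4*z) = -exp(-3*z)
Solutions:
 u(z) = C1 + exp(-3*z)/3 - exp(-4*z)/2


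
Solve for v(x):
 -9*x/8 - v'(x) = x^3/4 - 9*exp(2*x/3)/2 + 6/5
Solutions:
 v(x) = C1 - x^4/16 - 9*x^2/16 - 6*x/5 + 27*exp(2*x/3)/4


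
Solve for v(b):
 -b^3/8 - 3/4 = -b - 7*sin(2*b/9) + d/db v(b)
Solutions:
 v(b) = C1 - b^4/32 + b^2/2 - 3*b/4 - 63*cos(2*b/9)/2


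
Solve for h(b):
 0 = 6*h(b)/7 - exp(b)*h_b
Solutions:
 h(b) = C1*exp(-6*exp(-b)/7)


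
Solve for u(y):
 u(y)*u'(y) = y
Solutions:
 u(y) = -sqrt(C1 + y^2)
 u(y) = sqrt(C1 + y^2)


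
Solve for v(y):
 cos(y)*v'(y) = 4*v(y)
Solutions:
 v(y) = C1*(sin(y)^2 + 2*sin(y) + 1)/(sin(y)^2 - 2*sin(y) + 1)


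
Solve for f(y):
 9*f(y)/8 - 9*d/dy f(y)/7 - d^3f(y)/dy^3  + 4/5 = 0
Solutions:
 f(y) = C1*exp(-y*(-8*3^(2/3)*98^(1/3)/(147 + sqrt(26985))^(1/3) + 84^(1/3)*(147 + sqrt(26985))^(1/3))/56)*sin(3^(1/6)*y*(24*98^(1/3)/(147 + sqrt(26985))^(1/3) + 28^(1/3)*3^(2/3)*(147 + sqrt(26985))^(1/3))/56) + C2*exp(-y*(-8*3^(2/3)*98^(1/3)/(147 + sqrt(26985))^(1/3) + 84^(1/3)*(147 + sqrt(26985))^(1/3))/56)*cos(3^(1/6)*y*(24*98^(1/3)/(147 + sqrt(26985))^(1/3) + 28^(1/3)*3^(2/3)*(147 + sqrt(26985))^(1/3))/56) + C3*exp(y*(-8*3^(2/3)*98^(1/3)/(147 + sqrt(26985))^(1/3) + 84^(1/3)*(147 + sqrt(26985))^(1/3))/28) - 32/45


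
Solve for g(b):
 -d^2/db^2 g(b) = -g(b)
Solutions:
 g(b) = C1*exp(-b) + C2*exp(b)


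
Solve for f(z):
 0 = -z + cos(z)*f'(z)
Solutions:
 f(z) = C1 + Integral(z/cos(z), z)


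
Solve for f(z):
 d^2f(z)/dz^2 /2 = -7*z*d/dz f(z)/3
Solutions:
 f(z) = C1 + C2*erf(sqrt(21)*z/3)


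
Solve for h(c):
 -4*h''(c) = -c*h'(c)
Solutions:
 h(c) = C1 + C2*erfi(sqrt(2)*c/4)


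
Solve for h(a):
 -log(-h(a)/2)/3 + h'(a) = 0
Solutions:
 -3*Integral(1/(log(-_y) - log(2)), (_y, h(a))) = C1 - a


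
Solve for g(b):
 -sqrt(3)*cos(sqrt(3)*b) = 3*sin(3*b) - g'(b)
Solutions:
 g(b) = C1 + sin(sqrt(3)*b) - cos(3*b)


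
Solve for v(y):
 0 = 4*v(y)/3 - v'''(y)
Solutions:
 v(y) = C3*exp(6^(2/3)*y/3) + (C1*sin(2^(2/3)*3^(1/6)*y/2) + C2*cos(2^(2/3)*3^(1/6)*y/2))*exp(-6^(2/3)*y/6)


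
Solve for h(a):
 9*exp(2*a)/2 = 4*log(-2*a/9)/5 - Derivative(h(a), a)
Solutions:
 h(a) = C1 + 4*a*log(-a)/5 + 4*a*(-2*log(3) - 1 + log(2))/5 - 9*exp(2*a)/4


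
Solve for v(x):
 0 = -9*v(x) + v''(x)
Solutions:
 v(x) = C1*exp(-3*x) + C2*exp(3*x)


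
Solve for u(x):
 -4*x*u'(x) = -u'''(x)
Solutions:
 u(x) = C1 + Integral(C2*airyai(2^(2/3)*x) + C3*airybi(2^(2/3)*x), x)


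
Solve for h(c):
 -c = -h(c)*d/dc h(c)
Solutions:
 h(c) = -sqrt(C1 + c^2)
 h(c) = sqrt(C1 + c^2)


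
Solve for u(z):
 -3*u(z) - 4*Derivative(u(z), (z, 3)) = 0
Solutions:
 u(z) = C3*exp(-6^(1/3)*z/2) + (C1*sin(2^(1/3)*3^(5/6)*z/4) + C2*cos(2^(1/3)*3^(5/6)*z/4))*exp(6^(1/3)*z/4)


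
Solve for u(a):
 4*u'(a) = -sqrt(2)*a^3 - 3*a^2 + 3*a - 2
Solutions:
 u(a) = C1 - sqrt(2)*a^4/16 - a^3/4 + 3*a^2/8 - a/2


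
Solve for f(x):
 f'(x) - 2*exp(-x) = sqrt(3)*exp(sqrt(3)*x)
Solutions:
 f(x) = C1 + exp(sqrt(3)*x) - 2*exp(-x)


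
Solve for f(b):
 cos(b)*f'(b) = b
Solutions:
 f(b) = C1 + Integral(b/cos(b), b)


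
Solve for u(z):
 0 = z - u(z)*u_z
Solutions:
 u(z) = -sqrt(C1 + z^2)
 u(z) = sqrt(C1 + z^2)


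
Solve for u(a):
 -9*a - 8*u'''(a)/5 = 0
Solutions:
 u(a) = C1 + C2*a + C3*a^2 - 15*a^4/64


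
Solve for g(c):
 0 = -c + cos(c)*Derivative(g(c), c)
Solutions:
 g(c) = C1 + Integral(c/cos(c), c)


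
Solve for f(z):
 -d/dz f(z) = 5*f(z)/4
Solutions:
 f(z) = C1*exp(-5*z/4)


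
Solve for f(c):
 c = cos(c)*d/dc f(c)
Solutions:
 f(c) = C1 + Integral(c/cos(c), c)


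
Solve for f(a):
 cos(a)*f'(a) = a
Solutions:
 f(a) = C1 + Integral(a/cos(a), a)


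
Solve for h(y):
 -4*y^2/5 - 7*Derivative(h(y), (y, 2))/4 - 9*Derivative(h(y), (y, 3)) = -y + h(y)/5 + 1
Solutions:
 h(y) = C1*exp(y*(-70 + 245*5^(1/3)/(216*sqrt(110121) + 71699)^(1/3) + 5^(2/3)*(216*sqrt(110121) + 71699)^(1/3))/1080)*sin(sqrt(3)*5^(1/3)*y*(-5^(1/3)*(216*sqrt(110121) + 71699)^(1/3) + 245/(216*sqrt(110121) + 71699)^(1/3))/1080) + C2*exp(y*(-70 + 245*5^(1/3)/(216*sqrt(110121) + 71699)^(1/3) + 5^(2/3)*(216*sqrt(110121) + 71699)^(1/3))/1080)*cos(sqrt(3)*5^(1/3)*y*(-5^(1/3)*(216*sqrt(110121) + 71699)^(1/3) + 245/(216*sqrt(110121) + 71699)^(1/3))/1080) + C3*exp(-y*(245*5^(1/3)/(216*sqrt(110121) + 71699)^(1/3) + 35 + 5^(2/3)*(216*sqrt(110121) + 71699)^(1/3))/540) - 4*y^2 + 5*y + 65


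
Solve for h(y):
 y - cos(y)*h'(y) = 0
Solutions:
 h(y) = C1 + Integral(y/cos(y), y)


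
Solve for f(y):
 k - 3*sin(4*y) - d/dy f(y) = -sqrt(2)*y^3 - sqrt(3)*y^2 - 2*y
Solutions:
 f(y) = C1 + k*y + sqrt(2)*y^4/4 + sqrt(3)*y^3/3 + y^2 + 3*cos(4*y)/4


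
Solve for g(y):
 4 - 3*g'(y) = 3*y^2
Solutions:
 g(y) = C1 - y^3/3 + 4*y/3


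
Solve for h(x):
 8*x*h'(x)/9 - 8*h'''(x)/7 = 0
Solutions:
 h(x) = C1 + Integral(C2*airyai(21^(1/3)*x/3) + C3*airybi(21^(1/3)*x/3), x)


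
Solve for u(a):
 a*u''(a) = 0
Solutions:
 u(a) = C1 + C2*a


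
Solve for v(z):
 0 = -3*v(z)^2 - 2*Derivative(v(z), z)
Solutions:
 v(z) = 2/(C1 + 3*z)


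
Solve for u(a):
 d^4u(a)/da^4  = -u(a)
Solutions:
 u(a) = (C1*sin(sqrt(2)*a/2) + C2*cos(sqrt(2)*a/2))*exp(-sqrt(2)*a/2) + (C3*sin(sqrt(2)*a/2) + C4*cos(sqrt(2)*a/2))*exp(sqrt(2)*a/2)


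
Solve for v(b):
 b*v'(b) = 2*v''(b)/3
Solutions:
 v(b) = C1 + C2*erfi(sqrt(3)*b/2)


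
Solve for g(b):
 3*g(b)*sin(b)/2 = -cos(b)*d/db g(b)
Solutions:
 g(b) = C1*cos(b)^(3/2)


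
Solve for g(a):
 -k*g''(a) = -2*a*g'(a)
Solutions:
 g(a) = C1 + C2*erf(a*sqrt(-1/k))/sqrt(-1/k)


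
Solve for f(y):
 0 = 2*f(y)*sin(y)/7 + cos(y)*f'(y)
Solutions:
 f(y) = C1*cos(y)^(2/7)


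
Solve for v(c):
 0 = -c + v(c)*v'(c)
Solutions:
 v(c) = -sqrt(C1 + c^2)
 v(c) = sqrt(C1 + c^2)


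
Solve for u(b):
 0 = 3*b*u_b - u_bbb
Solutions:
 u(b) = C1 + Integral(C2*airyai(3^(1/3)*b) + C3*airybi(3^(1/3)*b), b)


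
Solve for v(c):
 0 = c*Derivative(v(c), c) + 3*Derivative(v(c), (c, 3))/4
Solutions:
 v(c) = C1 + Integral(C2*airyai(-6^(2/3)*c/3) + C3*airybi(-6^(2/3)*c/3), c)


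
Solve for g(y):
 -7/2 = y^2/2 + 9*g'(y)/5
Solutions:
 g(y) = C1 - 5*y^3/54 - 35*y/18


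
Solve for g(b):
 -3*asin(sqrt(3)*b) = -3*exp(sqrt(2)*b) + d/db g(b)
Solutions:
 g(b) = C1 - 3*b*asin(sqrt(3)*b) - sqrt(3)*sqrt(1 - 3*b^2) + 3*sqrt(2)*exp(sqrt(2)*b)/2


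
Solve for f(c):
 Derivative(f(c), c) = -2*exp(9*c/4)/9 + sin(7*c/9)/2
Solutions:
 f(c) = C1 - 8*exp(9*c/4)/81 - 9*cos(7*c/9)/14


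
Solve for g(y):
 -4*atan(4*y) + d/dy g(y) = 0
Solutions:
 g(y) = C1 + 4*y*atan(4*y) - log(16*y^2 + 1)/2


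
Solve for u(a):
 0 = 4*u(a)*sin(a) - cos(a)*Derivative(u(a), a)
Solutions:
 u(a) = C1/cos(a)^4


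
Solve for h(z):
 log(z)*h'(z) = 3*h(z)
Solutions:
 h(z) = C1*exp(3*li(z))


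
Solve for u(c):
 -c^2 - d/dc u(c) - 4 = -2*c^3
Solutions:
 u(c) = C1 + c^4/2 - c^3/3 - 4*c


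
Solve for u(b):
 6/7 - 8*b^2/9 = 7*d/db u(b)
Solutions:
 u(b) = C1 - 8*b^3/189 + 6*b/49


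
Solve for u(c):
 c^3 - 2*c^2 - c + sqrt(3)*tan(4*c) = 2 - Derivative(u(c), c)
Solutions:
 u(c) = C1 - c^4/4 + 2*c^3/3 + c^2/2 + 2*c + sqrt(3)*log(cos(4*c))/4


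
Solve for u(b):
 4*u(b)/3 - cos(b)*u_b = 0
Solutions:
 u(b) = C1*(sin(b) + 1)^(2/3)/(sin(b) - 1)^(2/3)


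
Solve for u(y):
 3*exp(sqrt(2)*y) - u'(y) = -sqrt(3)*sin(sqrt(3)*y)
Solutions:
 u(y) = C1 + 3*sqrt(2)*exp(sqrt(2)*y)/2 - cos(sqrt(3)*y)


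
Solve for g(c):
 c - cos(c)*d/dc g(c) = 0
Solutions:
 g(c) = C1 + Integral(c/cos(c), c)


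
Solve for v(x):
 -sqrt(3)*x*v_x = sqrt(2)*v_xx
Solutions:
 v(x) = C1 + C2*erf(6^(1/4)*x/2)


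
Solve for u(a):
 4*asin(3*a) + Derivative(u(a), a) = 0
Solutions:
 u(a) = C1 - 4*a*asin(3*a) - 4*sqrt(1 - 9*a^2)/3


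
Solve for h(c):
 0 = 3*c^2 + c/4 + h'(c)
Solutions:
 h(c) = C1 - c^3 - c^2/8


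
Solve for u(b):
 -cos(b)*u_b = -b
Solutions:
 u(b) = C1 + Integral(b/cos(b), b)


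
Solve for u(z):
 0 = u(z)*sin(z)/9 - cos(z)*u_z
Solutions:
 u(z) = C1/cos(z)^(1/9)


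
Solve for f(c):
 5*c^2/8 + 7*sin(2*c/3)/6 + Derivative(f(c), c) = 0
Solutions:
 f(c) = C1 - 5*c^3/24 + 7*cos(2*c/3)/4


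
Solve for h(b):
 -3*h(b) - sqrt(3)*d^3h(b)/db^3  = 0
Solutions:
 h(b) = C3*exp(-3^(1/6)*b) + (C1*sin(3^(2/3)*b/2) + C2*cos(3^(2/3)*b/2))*exp(3^(1/6)*b/2)


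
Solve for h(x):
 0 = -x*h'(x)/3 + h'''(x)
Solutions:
 h(x) = C1 + Integral(C2*airyai(3^(2/3)*x/3) + C3*airybi(3^(2/3)*x/3), x)


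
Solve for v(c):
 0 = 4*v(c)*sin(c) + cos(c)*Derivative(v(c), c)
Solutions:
 v(c) = C1*cos(c)^4


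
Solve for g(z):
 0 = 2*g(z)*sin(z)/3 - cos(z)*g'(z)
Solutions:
 g(z) = C1/cos(z)^(2/3)


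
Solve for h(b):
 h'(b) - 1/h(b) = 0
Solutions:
 h(b) = -sqrt(C1 + 2*b)
 h(b) = sqrt(C1 + 2*b)


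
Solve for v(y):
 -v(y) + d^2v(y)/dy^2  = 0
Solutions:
 v(y) = C1*exp(-y) + C2*exp(y)


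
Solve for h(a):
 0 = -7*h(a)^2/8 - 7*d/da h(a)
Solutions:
 h(a) = 8/(C1 + a)


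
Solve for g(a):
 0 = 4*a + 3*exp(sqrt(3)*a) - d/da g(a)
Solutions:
 g(a) = C1 + 2*a^2 + sqrt(3)*exp(sqrt(3)*a)


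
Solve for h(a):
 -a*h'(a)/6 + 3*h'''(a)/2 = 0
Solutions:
 h(a) = C1 + Integral(C2*airyai(3^(1/3)*a/3) + C3*airybi(3^(1/3)*a/3), a)


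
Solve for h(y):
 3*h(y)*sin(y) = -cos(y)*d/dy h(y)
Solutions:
 h(y) = C1*cos(y)^3


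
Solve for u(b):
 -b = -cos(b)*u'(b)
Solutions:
 u(b) = C1 + Integral(b/cos(b), b)


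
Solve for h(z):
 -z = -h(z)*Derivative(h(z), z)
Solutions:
 h(z) = -sqrt(C1 + z^2)
 h(z) = sqrt(C1 + z^2)


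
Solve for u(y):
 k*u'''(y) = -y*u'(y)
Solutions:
 u(y) = C1 + Integral(C2*airyai(y*(-1/k)^(1/3)) + C3*airybi(y*(-1/k)^(1/3)), y)


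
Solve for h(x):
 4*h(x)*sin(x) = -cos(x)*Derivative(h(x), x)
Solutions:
 h(x) = C1*cos(x)^4


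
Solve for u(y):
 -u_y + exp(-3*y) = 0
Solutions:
 u(y) = C1 - exp(-3*y)/3


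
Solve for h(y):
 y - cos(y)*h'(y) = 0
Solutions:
 h(y) = C1 + Integral(y/cos(y), y)


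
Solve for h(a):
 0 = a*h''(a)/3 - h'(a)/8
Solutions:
 h(a) = C1 + C2*a^(11/8)


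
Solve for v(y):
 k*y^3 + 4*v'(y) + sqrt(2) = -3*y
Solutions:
 v(y) = C1 - k*y^4/16 - 3*y^2/8 - sqrt(2)*y/4


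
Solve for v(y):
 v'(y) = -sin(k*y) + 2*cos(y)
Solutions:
 v(y) = C1 + 2*sin(y) + cos(k*y)/k


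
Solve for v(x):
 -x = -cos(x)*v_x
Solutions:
 v(x) = C1 + Integral(x/cos(x), x)


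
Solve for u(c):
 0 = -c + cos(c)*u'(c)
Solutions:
 u(c) = C1 + Integral(c/cos(c), c)


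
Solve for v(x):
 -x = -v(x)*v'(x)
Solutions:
 v(x) = -sqrt(C1 + x^2)
 v(x) = sqrt(C1 + x^2)


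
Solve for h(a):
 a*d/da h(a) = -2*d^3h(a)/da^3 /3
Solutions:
 h(a) = C1 + Integral(C2*airyai(-2^(2/3)*3^(1/3)*a/2) + C3*airybi(-2^(2/3)*3^(1/3)*a/2), a)


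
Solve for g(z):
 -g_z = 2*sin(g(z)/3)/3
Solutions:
 2*z/3 + 3*log(cos(g(z)/3) - 1)/2 - 3*log(cos(g(z)/3) + 1)/2 = C1


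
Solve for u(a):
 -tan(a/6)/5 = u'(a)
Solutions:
 u(a) = C1 + 6*log(cos(a/6))/5


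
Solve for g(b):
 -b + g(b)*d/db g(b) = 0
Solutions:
 g(b) = -sqrt(C1 + b^2)
 g(b) = sqrt(C1 + b^2)


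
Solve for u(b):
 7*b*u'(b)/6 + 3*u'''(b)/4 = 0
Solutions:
 u(b) = C1 + Integral(C2*airyai(-42^(1/3)*b/3) + C3*airybi(-42^(1/3)*b/3), b)


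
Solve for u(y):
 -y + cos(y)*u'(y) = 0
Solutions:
 u(y) = C1 + Integral(y/cos(y), y)


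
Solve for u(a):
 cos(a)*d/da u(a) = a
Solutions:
 u(a) = C1 + Integral(a/cos(a), a)


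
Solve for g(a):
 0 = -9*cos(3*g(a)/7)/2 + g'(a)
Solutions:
 -9*a/2 - 7*log(sin(3*g(a)/7) - 1)/6 + 7*log(sin(3*g(a)/7) + 1)/6 = C1


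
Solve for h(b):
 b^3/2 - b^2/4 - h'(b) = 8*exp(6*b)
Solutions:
 h(b) = C1 + b^4/8 - b^3/12 - 4*exp(6*b)/3


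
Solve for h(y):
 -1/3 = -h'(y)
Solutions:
 h(y) = C1 + y/3


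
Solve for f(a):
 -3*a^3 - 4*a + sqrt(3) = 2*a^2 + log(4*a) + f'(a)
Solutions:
 f(a) = C1 - 3*a^4/4 - 2*a^3/3 - 2*a^2 - a*log(a) - a*log(4) + a + sqrt(3)*a


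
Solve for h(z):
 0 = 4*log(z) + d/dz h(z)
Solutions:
 h(z) = C1 - 4*z*log(z) + 4*z


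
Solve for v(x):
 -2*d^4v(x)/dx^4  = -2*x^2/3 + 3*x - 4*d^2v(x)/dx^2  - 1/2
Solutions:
 v(x) = C1 + C2*x + C3*exp(-sqrt(2)*x) + C4*exp(sqrt(2)*x) - x^4/72 + x^3/8 - 7*x^2/48


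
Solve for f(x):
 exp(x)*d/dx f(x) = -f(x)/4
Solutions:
 f(x) = C1*exp(exp(-x)/4)


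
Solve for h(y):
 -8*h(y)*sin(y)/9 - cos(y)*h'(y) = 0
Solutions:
 h(y) = C1*cos(y)^(8/9)


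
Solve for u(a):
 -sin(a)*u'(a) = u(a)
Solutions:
 u(a) = C1*sqrt(cos(a) + 1)/sqrt(cos(a) - 1)


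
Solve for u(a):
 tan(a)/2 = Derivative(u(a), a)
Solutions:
 u(a) = C1 - log(cos(a))/2


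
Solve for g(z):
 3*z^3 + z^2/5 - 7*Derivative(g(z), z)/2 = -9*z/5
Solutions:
 g(z) = C1 + 3*z^4/14 + 2*z^3/105 + 9*z^2/35


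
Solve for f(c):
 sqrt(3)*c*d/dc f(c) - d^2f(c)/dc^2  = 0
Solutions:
 f(c) = C1 + C2*erfi(sqrt(2)*3^(1/4)*c/2)


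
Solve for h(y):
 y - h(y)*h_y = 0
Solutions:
 h(y) = -sqrt(C1 + y^2)
 h(y) = sqrt(C1 + y^2)


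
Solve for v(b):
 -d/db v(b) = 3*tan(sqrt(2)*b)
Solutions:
 v(b) = C1 + 3*sqrt(2)*log(cos(sqrt(2)*b))/2


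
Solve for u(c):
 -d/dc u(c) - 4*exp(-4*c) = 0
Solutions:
 u(c) = C1 + exp(-4*c)


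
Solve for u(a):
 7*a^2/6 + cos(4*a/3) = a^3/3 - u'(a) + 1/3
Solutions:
 u(a) = C1 + a^4/12 - 7*a^3/18 + a/3 - 3*sin(4*a/3)/4


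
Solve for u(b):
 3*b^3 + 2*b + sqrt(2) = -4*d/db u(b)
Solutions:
 u(b) = C1 - 3*b^4/16 - b^2/4 - sqrt(2)*b/4


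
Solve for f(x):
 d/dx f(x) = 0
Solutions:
 f(x) = C1


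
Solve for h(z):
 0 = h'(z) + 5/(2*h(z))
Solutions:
 h(z) = -sqrt(C1 - 5*z)
 h(z) = sqrt(C1 - 5*z)


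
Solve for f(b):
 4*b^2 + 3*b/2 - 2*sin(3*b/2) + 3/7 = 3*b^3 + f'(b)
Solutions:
 f(b) = C1 - 3*b^4/4 + 4*b^3/3 + 3*b^2/4 + 3*b/7 + 4*cos(3*b/2)/3


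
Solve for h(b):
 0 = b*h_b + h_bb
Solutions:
 h(b) = C1 + C2*erf(sqrt(2)*b/2)


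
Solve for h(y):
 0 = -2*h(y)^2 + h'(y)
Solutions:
 h(y) = -1/(C1 + 2*y)


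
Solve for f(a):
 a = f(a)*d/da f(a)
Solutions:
 f(a) = -sqrt(C1 + a^2)
 f(a) = sqrt(C1 + a^2)


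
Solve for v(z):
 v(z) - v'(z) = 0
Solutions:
 v(z) = C1*exp(z)


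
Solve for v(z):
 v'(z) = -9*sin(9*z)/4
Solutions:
 v(z) = C1 + cos(9*z)/4


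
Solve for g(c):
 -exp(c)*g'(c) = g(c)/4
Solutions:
 g(c) = C1*exp(exp(-c)/4)


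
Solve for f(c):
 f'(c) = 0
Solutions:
 f(c) = C1


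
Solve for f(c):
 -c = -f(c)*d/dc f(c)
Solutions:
 f(c) = -sqrt(C1 + c^2)
 f(c) = sqrt(C1 + c^2)


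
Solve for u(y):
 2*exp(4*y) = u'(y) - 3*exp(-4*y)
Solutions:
 u(y) = C1 + exp(4*y)/2 - 3*exp(-4*y)/4


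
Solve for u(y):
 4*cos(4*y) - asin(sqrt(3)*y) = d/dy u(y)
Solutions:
 u(y) = C1 - y*asin(sqrt(3)*y) - sqrt(3)*sqrt(1 - 3*y^2)/3 + sin(4*y)


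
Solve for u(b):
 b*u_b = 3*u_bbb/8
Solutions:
 u(b) = C1 + Integral(C2*airyai(2*3^(2/3)*b/3) + C3*airybi(2*3^(2/3)*b/3), b)


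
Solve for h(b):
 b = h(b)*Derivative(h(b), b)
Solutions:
 h(b) = -sqrt(C1 + b^2)
 h(b) = sqrt(C1 + b^2)


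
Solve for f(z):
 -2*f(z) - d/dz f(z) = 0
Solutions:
 f(z) = C1*exp(-2*z)


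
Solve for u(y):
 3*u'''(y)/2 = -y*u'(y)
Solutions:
 u(y) = C1 + Integral(C2*airyai(-2^(1/3)*3^(2/3)*y/3) + C3*airybi(-2^(1/3)*3^(2/3)*y/3), y)


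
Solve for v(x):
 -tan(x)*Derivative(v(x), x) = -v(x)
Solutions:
 v(x) = C1*sin(x)


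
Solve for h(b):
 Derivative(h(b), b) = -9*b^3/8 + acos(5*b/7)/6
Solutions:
 h(b) = C1 - 9*b^4/32 + b*acos(5*b/7)/6 - sqrt(49 - 25*b^2)/30


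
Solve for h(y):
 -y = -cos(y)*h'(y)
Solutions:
 h(y) = C1 + Integral(y/cos(y), y)


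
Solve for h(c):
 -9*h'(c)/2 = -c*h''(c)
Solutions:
 h(c) = C1 + C2*c^(11/2)


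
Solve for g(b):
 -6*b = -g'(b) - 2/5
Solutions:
 g(b) = C1 + 3*b^2 - 2*b/5


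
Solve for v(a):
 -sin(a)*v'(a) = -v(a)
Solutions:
 v(a) = C1*sqrt(cos(a) - 1)/sqrt(cos(a) + 1)


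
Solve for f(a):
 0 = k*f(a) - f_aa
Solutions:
 f(a) = C1*exp(-a*sqrt(k)) + C2*exp(a*sqrt(k))


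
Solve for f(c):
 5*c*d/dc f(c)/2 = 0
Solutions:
 f(c) = C1


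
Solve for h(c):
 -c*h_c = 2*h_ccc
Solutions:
 h(c) = C1 + Integral(C2*airyai(-2^(2/3)*c/2) + C3*airybi(-2^(2/3)*c/2), c)


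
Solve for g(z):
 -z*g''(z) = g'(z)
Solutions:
 g(z) = C1 + C2*log(z)


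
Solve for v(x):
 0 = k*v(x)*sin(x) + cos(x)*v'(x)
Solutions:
 v(x) = C1*exp(k*log(cos(x)))


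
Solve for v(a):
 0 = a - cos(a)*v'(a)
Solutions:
 v(a) = C1 + Integral(a/cos(a), a)


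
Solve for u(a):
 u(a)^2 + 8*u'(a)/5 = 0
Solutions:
 u(a) = 8/(C1 + 5*a)


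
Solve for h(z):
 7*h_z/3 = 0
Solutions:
 h(z) = C1


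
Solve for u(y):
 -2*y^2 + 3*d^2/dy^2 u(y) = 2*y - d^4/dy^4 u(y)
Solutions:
 u(y) = C1 + C2*y + C3*sin(sqrt(3)*y) + C4*cos(sqrt(3)*y) + y^4/18 + y^3/9 - 2*y^2/9


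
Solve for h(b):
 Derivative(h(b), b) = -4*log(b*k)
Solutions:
 h(b) = C1 - 4*b*log(b*k) + 4*b


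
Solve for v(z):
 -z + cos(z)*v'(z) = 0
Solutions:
 v(z) = C1 + Integral(z/cos(z), z)


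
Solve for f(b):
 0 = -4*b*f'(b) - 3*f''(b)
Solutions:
 f(b) = C1 + C2*erf(sqrt(6)*b/3)


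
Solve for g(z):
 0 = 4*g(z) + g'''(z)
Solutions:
 g(z) = C3*exp(-2^(2/3)*z) + (C1*sin(2^(2/3)*sqrt(3)*z/2) + C2*cos(2^(2/3)*sqrt(3)*z/2))*exp(2^(2/3)*z/2)


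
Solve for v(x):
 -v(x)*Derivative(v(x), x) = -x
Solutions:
 v(x) = -sqrt(C1 + x^2)
 v(x) = sqrt(C1 + x^2)


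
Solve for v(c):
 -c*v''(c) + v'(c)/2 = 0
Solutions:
 v(c) = C1 + C2*c^(3/2)


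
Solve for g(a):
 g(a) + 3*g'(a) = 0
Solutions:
 g(a) = C1*exp(-a/3)


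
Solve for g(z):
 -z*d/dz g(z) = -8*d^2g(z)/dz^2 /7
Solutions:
 g(z) = C1 + C2*erfi(sqrt(7)*z/4)


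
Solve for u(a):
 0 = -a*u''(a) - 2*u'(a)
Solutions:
 u(a) = C1 + C2/a


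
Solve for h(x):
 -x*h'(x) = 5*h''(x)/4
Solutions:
 h(x) = C1 + C2*erf(sqrt(10)*x/5)


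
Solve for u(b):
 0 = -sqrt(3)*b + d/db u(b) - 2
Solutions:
 u(b) = C1 + sqrt(3)*b^2/2 + 2*b


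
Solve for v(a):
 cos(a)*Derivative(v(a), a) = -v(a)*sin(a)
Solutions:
 v(a) = C1*cos(a)


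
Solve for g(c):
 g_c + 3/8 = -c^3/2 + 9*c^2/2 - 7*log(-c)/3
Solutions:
 g(c) = C1 - c^4/8 + 3*c^3/2 - 7*c*log(-c)/3 + 47*c/24


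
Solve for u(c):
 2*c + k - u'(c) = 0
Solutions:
 u(c) = C1 + c^2 + c*k


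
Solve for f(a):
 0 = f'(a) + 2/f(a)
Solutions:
 f(a) = -sqrt(C1 - 4*a)
 f(a) = sqrt(C1 - 4*a)


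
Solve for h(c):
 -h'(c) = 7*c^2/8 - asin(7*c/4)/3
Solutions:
 h(c) = C1 - 7*c^3/24 + c*asin(7*c/4)/3 + sqrt(16 - 49*c^2)/21


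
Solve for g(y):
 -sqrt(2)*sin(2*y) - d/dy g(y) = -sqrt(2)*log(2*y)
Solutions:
 g(y) = C1 + sqrt(2)*y*(log(y) - 1) + sqrt(2)*y*log(2) + sqrt(2)*cos(2*y)/2


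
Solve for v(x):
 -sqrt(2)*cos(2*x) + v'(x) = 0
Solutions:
 v(x) = C1 + sqrt(2)*sin(2*x)/2


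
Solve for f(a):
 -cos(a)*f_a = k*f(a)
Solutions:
 f(a) = C1*exp(k*(log(sin(a) - 1) - log(sin(a) + 1))/2)


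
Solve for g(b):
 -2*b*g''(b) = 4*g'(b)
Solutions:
 g(b) = C1 + C2/b


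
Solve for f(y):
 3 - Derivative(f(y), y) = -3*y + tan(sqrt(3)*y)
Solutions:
 f(y) = C1 + 3*y^2/2 + 3*y + sqrt(3)*log(cos(sqrt(3)*y))/3


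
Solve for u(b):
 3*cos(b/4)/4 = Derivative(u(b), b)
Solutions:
 u(b) = C1 + 3*sin(b/4)


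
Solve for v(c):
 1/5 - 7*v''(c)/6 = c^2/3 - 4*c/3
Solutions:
 v(c) = C1 + C2*c - c^4/42 + 4*c^3/21 + 3*c^2/35


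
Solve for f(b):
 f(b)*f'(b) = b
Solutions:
 f(b) = -sqrt(C1 + b^2)
 f(b) = sqrt(C1 + b^2)


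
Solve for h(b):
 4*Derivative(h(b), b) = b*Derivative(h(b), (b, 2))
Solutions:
 h(b) = C1 + C2*b^5


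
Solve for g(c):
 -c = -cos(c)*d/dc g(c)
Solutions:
 g(c) = C1 + Integral(c/cos(c), c)


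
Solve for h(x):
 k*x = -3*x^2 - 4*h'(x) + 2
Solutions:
 h(x) = C1 - k*x^2/8 - x^3/4 + x/2


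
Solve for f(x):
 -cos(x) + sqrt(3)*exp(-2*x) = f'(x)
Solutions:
 f(x) = C1 - sin(x) - sqrt(3)*exp(-2*x)/2


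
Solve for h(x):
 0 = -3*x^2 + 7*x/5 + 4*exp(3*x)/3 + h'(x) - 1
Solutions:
 h(x) = C1 + x^3 - 7*x^2/10 + x - 4*exp(3*x)/9


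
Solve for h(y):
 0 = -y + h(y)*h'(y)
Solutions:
 h(y) = -sqrt(C1 + y^2)
 h(y) = sqrt(C1 + y^2)
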